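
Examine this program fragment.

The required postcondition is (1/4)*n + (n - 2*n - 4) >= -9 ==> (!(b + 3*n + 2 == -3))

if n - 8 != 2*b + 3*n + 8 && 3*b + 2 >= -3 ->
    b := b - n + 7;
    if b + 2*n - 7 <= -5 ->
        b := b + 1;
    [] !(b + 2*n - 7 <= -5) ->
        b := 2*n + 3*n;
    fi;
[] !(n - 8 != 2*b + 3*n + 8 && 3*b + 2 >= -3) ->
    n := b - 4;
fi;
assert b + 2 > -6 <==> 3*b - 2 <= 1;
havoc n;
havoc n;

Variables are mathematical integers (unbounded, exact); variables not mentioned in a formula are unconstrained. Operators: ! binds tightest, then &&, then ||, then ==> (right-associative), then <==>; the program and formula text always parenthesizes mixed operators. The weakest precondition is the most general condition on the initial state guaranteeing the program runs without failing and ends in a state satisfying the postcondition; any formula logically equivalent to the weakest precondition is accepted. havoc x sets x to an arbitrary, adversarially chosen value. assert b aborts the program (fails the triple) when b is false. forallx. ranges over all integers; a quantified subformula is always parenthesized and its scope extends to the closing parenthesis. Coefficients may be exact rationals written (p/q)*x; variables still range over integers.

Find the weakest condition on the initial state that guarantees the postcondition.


Working backward. After the program, the postcondition (1/4)*n + (n - 2*n - 4) >= -9 ==> (!(b + 3*n + 2 == -3)) must hold; in canonical form it is (3/4)*n <= 5 ==> (!(b + 3*n == -5)).
Before havoc n: forall n_1. ((3/4)*n_1 <= 5 ==> (!(b + 3*n_1 == -5)))
Before havoc n: forall n_1. ((3/4)*n_1 <= 5 ==> (!(b + 3*n_1 == -5)))
Before assert b + 2 > -6 <==> 3*b - 2 <= 1: (b > -8 <==> 3*b <= 3) && (forall n_1. ((3/4)*n_1 <= 5 ==> (!(b + 3*n_1 == -5))))
Then branch requires (b + n <= -5 ==> ((b > n - 16 <==> 3*b <= 3*n - 21) && (forall n_1. ((3/4)*n_1 <= 5 ==> (!(b + 3*n_1 == n - 13)))))) && ((!(b + n <= -5)) ==> ((5*n > -8 <==> 15*n <= 3) && (forall n_1. ((3/4)*n_1 <= 5 ==> (!(5*n + 3*n_1 == -5)))))); else branch requires (b > -8 <==> 3*b <= 3) && (forall n_1. ((3/4)*n_1 <= 5 ==> (!(b + 3*n_1 == -5)))).
Before the if: ((2*b + 2*n != -16 && 3*b >= -5) ==> ((b + n <= -5 ==> ((b > n - 16 <==> 3*b <= 3*n - 21) && (forall n_1. ((3/4)*n_1 <= 5 ==> (!(b + 3*n_1 == n - 13)))))) && ((!(b + n <= -5)) ==> ((5*n > -8 <==> 15*n <= 3) && (forall n_1. ((3/4)*n_1 <= 5 ==> (!(5*n + 3*n_1 == -5)))))))) && ((!(2*b + 2*n != -16 && 3*b >= -5)) ==> ((b > -8 <==> 3*b <= 3) && (forall n_1. ((3/4)*n_1 <= 5 ==> (!(b + 3*n_1 == -5))))))
Answer: WP = ((2*b + 2*n != -16 && 3*b >= -5) ==> ((b + n <= -5 ==> ((b > n - 16 <==> 3*b <= 3*n - 21) && (forall n_1. ((3/4)*n_1 <= 5 ==> (!(b + 3*n_1 == n - 13)))))) && ((!(b + n <= -5)) ==> ((5*n > -8 <==> 15*n <= 3) && (forall n_1. ((3/4)*n_1 <= 5 ==> (!(5*n + 3*n_1 == -5)))))))) && ((!(2*b + 2*n != -16 && 3*b >= -5)) ==> ((b > -8 <==> 3*b <= 3) && (forall n_1. ((3/4)*n_1 <= 5 ==> (!(b + 3*n_1 == -5))))))


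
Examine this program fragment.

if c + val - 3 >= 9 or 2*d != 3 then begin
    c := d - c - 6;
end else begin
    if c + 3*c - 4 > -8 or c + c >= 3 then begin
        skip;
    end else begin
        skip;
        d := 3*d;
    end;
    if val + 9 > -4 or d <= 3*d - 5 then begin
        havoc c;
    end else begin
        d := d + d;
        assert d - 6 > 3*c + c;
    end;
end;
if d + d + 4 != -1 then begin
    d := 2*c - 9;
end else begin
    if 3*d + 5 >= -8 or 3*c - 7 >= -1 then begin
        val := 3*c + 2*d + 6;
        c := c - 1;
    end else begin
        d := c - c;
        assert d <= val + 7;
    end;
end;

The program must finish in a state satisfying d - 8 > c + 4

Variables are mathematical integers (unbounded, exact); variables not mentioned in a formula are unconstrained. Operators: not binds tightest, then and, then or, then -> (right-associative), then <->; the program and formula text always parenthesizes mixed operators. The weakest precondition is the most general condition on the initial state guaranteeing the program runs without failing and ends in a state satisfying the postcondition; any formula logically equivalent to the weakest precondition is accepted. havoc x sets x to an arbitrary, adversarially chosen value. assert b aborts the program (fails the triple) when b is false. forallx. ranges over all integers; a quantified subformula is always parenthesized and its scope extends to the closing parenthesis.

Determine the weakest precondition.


Working backward. After the program, the postcondition d - 8 > c + 4 must hold; in canonical form it is d > c + 12.
Then branch requires c > 21; else branch requires ((3*d >= -13 or 3*c >= 6) -> d > c + 11) and ((not (3*d >= -13 or 3*c >= 6)) -> (val >= -7 and c < -12)).
Before the if: (2*d != -5 -> c > 21) and ((not (2*d != -5)) -> (((3*d >= -13 or 3*c >= 6) -> d > c + 11) and ((not (3*d >= -13 or 3*c >= 6)) -> (val >= -7 and c < -12))))
Then branch requires (2*d != -5 -> d > c + 27) and ((not (2*d != -5)) -> (((3*d >= -13 or 3*d >= 3*c + 24) -> c > 5) and ((not (3*d >= -13 or 3*d >= 3*c + 24)) -> (val >= -7 and d < c - 6)))); else branch requires ((4*c > -4 or 2*c >= 3) -> (((val > -13 or 2*d >= 5) -> (forall c_1. ((2*d != -5 -> c_1 > 21) and ((not (2*d != -5)) -> (((3*d >= -13 or 3*c_1 >= 6) -> d > c_1 + 11) and ((not (3*d >= -13 or 3*c_1 >= 6)) -> (val >= -7 and c_1 < -12))))))) and ((not (val > -13 or 2*d >= 5)) -> (2*d > 4*c + 6 and (4*d != -5 -> c > 21) and ((not (4*d != -5)) -> (((6*d >= -13 or 3*c >= 6) -> 2*d > c + 11) and ((not (6*d >= -13 or 3*c >= 6)) -> (val >= -7 and c < -12)))))))) and ((not (4*c > -4 or 2*c >= 3)) -> (((val > -13 or 6*d >= 5) -> (forall c_1. ((6*d != -5 -> c_1 > 21) and ((not (6*d != -5)) -> (((9*d >= -13 or 3*c_1 >= 6) -> 3*d > c_1 + 11) and ((not (9*d >= -13 or 3*c_1 >= 6)) -> (val >= -7 and c_1 < -12))))))) and ((not (val > -13 or 6*d >= 5)) -> (6*d > 4*c + 6 and (12*d != -5 -> c > 21) and ((not (12*d != -5)) -> (((18*d >= -13 or 3*c >= 6) -> 6*d > c + 11) and ((not (18*d >= -13 or 3*c >= 6)) -> (val >= -7 and c < -12)))))))).
Before the if: ((c + val >= 12 or 2*d != 3) -> ((2*d != -5 -> d > c + 27) and ((not (2*d != -5)) -> (((3*d >= -13 or 3*d >= 3*c + 24) -> c > 5) and ((not (3*d >= -13 or 3*d >= 3*c + 24)) -> (val >= -7 and d < c - 6)))))) and ((not (c + val >= 12 or 2*d != 3)) -> (((4*c > -4 or 2*c >= 3) -> (((val > -13 or 2*d >= 5) -> (forall c_1. ((2*d != -5 -> c_1 > 21) and ((not (2*d != -5)) -> (((3*d >= -13 or 3*c_1 >= 6) -> d > c_1 + 11) and ((not (3*d >= -13 or 3*c_1 >= 6)) -> (val >= -7 and c_1 < -12))))))) and ((not (val > -13 or 2*d >= 5)) -> (2*d > 4*c + 6 and (4*d != -5 -> c > 21) and ((not (4*d != -5)) -> (((6*d >= -13 or 3*c >= 6) -> 2*d > c + 11) and ((not (6*d >= -13 or 3*c >= 6)) -> (val >= -7 and c < -12)))))))) and ((not (4*c > -4 or 2*c >= 3)) -> (((val > -13 or 6*d >= 5) -> (forall c_1. ((6*d != -5 -> c_1 > 21) and ((not (6*d != -5)) -> (((9*d >= -13 or 3*c_1 >= 6) -> 3*d > c_1 + 11) and ((not (9*d >= -13 or 3*c_1 >= 6)) -> (val >= -7 and c_1 < -12))))))) and ((not (val > -13 or 6*d >= 5)) -> (6*d > 4*c + 6 and (12*d != -5 -> c > 21) and ((not (12*d != -5)) -> (((18*d >= -13 or 3*c >= 6) -> 6*d > c + 11) and ((not (18*d >= -13 or 3*c >= 6)) -> (val >= -7 and c < -12))))))))))
Answer: WP = ((c + val >= 12 or 2*d != 3) -> ((2*d != -5 -> d > c + 27) and ((not (2*d != -5)) -> (((3*d >= -13 or 3*d >= 3*c + 24) -> c > 5) and ((not (3*d >= -13 or 3*d >= 3*c + 24)) -> (val >= -7 and d < c - 6)))))) and ((not (c + val >= 12 or 2*d != 3)) -> (((4*c > -4 or 2*c >= 3) -> (((val > -13 or 2*d >= 5) -> (forall c_1. ((2*d != -5 -> c_1 > 21) and ((not (2*d != -5)) -> (((3*d >= -13 or 3*c_1 >= 6) -> d > c_1 + 11) and ((not (3*d >= -13 or 3*c_1 >= 6)) -> (val >= -7 and c_1 < -12))))))) and ((not (val > -13 or 2*d >= 5)) -> (2*d > 4*c + 6 and (4*d != -5 -> c > 21) and ((not (4*d != -5)) -> (((6*d >= -13 or 3*c >= 6) -> 2*d > c + 11) and ((not (6*d >= -13 or 3*c >= 6)) -> (val >= -7 and c < -12)))))))) and ((not (4*c > -4 or 2*c >= 3)) -> (((val > -13 or 6*d >= 5) -> (forall c_1. ((6*d != -5 -> c_1 > 21) and ((not (6*d != -5)) -> (((9*d >= -13 or 3*c_1 >= 6) -> 3*d > c_1 + 11) and ((not (9*d >= -13 or 3*c_1 >= 6)) -> (val >= -7 and c_1 < -12))))))) and ((not (val > -13 or 6*d >= 5)) -> (6*d > 4*c + 6 and (12*d != -5 -> c > 21) and ((not (12*d != -5)) -> (((18*d >= -13 or 3*c >= 6) -> 6*d > c + 11) and ((not (18*d >= -13 or 3*c >= 6)) -> (val >= -7 and c < -12))))))))))


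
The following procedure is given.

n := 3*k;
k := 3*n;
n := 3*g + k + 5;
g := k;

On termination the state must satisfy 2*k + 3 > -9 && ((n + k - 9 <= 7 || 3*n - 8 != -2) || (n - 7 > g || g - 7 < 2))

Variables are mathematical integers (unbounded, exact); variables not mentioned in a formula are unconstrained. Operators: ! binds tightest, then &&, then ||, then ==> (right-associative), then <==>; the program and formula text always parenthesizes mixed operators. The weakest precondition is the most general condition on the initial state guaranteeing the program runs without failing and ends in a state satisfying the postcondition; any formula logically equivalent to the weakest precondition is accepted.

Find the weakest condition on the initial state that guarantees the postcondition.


Working backward. After the program, the postcondition 2*k + 3 > -9 && ((n + k - 9 <= 7 || 3*n - 8 != -2) || (n - 7 > g || g - 7 < 2)) must hold; in canonical form it is 2*k > -12 && (k + n <= 16 || 3*n != 6 || n > g + 7 || g < 9).
Before g := k: 2*k > -12 && (k + n <= 16 || 3*n != 6 || n > k + 7 || k < 9)
Before n := 3*g + k + 5: 2*k > -12 && (3*g + 2*k <= 11 || 9*g + 3*k != -9 || 3*g > 2 || k < 9)
Before k := 3*n: 6*n > -12 && (3*g + 6*n <= 11 || 9*g + 9*n != -9 || 3*g > 2 || 3*n < 9)
Before n := 3*k: 18*k > -12 && (3*g + 18*k <= 11 || 9*g + 27*k != -9 || 3*g > 2 || 9*k < 9)
Answer: WP = 18*k > -12 && (3*g + 18*k <= 11 || 9*g + 27*k != -9 || 3*g > 2 || 9*k < 9)


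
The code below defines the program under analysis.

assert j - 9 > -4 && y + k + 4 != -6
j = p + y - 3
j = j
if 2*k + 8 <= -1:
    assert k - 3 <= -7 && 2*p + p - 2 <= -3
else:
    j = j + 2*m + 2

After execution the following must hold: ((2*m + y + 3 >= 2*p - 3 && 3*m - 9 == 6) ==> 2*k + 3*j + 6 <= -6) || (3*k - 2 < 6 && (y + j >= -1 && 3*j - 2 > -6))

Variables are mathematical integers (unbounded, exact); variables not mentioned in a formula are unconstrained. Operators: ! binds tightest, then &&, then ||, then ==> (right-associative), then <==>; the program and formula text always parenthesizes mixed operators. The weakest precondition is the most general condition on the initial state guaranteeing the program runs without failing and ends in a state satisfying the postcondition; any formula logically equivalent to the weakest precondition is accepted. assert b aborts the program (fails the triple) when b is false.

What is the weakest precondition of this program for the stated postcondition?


Working backward. After the program, the postcondition ((2*m + y + 3 >= 2*p - 3 && 3*m - 9 == 6) ==> 2*k + 3*j + 6 <= -6) || (3*k - 2 < 6 && (y + j >= -1 && 3*j - 2 > -6)) must hold; in canonical form it is ((2*m + y >= 2*p - 6 && 3*m == 15) ==> 3*j + 2*k <= -12) || (3*k < 8 && j + y >= -1 && 3*j > -4).
Then branch requires k <= -4 && 3*p <= -1 && (((2*m + y >= 2*p - 6 && 3*m == 15) ==> 3*j + 2*k <= -12) || (3*k < 8 && j + y >= -1 && 3*j > -4)); else branch requires ((2*m + y >= 2*p - 6 && 3*m == 15) ==> 3*j + 2*k + 6*m <= -18) || (3*k < 8 && j + 2*m + y >= -3 && 3*j + 6*m > -10).
Before the if: (2*k <= -9 ==> (k <= -4 && 3*p <= -1 && (((2*m + y >= 2*p - 6 && 3*m == 15) ==> 3*j + 2*k <= -12) || (3*k < 8 && j + y >= -1 && 3*j > -4)))) && ((!(2*k <= -9)) ==> (((2*m + y >= 2*p - 6 && 3*m == 15) ==> 3*j + 2*k + 6*m <= -18) || (3*k < 8 && j + 2*m + y >= -3 && 3*j + 6*m > -10)))
Before j := j: (2*k <= -9 ==> (k <= -4 && 3*p <= -1 && (((2*m + y >= 2*p - 6 && 3*m == 15) ==> 3*j + 2*k <= -12) || (3*k < 8 && j + y >= -1 && 3*j > -4)))) && ((!(2*k <= -9)) ==> (((2*m + y >= 2*p - 6 && 3*m == 15) ==> 3*j + 2*k + 6*m <= -18) || (3*k < 8 && j + 2*m + y >= -3 && 3*j + 6*m > -10)))
Before j := p + y - 3: (2*k <= -9 ==> (k <= -4 && 3*p <= -1 && (((2*m + y >= 2*p - 6 && 3*m == 15) ==> 2*k + 3*p + 3*y <= -3) || (3*k < 8 && p + 2*y >= 2 && 3*p + 3*y > 5)))) && ((!(2*k <= -9)) ==> (((2*m + y >= 2*p - 6 && 3*m == 15) ==> 2*k + 6*m + 3*p + 3*y <= -9) || (3*k < 8 && 2*m + p + 2*y >= 0 && 6*m + 3*p + 3*y > -1)))
Before assert j - 9 > -4 && y + k + 4 != -6: j > 5 && k + y != -10 && (2*k <= -9 ==> (k <= -4 && 3*p <= -1 && (((2*m + y >= 2*p - 6 && 3*m == 15) ==> 2*k + 3*p + 3*y <= -3) || (3*k < 8 && p + 2*y >= 2 && 3*p + 3*y > 5)))) && ((!(2*k <= -9)) ==> (((2*m + y >= 2*p - 6 && 3*m == 15) ==> 2*k + 6*m + 3*p + 3*y <= -9) || (3*k < 8 && 2*m + p + 2*y >= 0 && 6*m + 3*p + 3*y > -1)))
Answer: WP = j > 5 && k + y != -10 && (2*k <= -9 ==> (k <= -4 && 3*p <= -1 && (((2*m + y >= 2*p - 6 && 3*m == 15) ==> 2*k + 3*p + 3*y <= -3) || (3*k < 8 && p + 2*y >= 2 && 3*p + 3*y > 5)))) && ((!(2*k <= -9)) ==> (((2*m + y >= 2*p - 6 && 3*m == 15) ==> 2*k + 6*m + 3*p + 3*y <= -9) || (3*k < 8 && 2*m + p + 2*y >= 0 && 6*m + 3*p + 3*y > -1)))


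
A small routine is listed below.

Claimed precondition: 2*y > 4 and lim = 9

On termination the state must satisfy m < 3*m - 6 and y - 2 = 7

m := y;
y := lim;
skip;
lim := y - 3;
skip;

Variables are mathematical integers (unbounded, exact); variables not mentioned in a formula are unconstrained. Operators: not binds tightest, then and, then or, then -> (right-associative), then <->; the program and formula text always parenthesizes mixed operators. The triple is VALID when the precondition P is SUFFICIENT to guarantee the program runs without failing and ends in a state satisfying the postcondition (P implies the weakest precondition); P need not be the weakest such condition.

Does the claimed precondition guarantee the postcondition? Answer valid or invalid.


Working backward. After the program, the postcondition m < 3*m - 6 and y - 2 = 7 must hold; in canonical form it is 2*m > 6 and y = 9.
Before skip: 2*m > 6 and y = 9
Before lim := y - 3: 2*m > 6 and y = 9
Before skip: 2*m > 6 and y = 9
Before y := lim: 2*m > 6 and lim = 9
Before m := y: 2*y > 6 and lim = 9
The weakest precondition is 2*y > 6 and lim = 9.
Check whether 2*y > 4 and lim = 9 implies it.
Countermodel: at the initial state lim = 9, y = 3, the precondition holds but the weakest precondition fails.
Answer: invalid


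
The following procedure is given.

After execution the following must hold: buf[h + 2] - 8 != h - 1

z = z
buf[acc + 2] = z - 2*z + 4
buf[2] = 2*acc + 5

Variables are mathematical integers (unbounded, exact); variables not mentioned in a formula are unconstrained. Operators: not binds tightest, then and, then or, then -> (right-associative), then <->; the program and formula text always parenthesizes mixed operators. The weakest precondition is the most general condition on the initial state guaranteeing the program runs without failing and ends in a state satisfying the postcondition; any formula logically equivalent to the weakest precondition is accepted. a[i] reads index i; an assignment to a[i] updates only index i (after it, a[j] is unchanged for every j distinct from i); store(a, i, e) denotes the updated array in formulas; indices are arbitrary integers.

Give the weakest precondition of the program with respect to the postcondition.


Working backward. After the program, the postcondition buf[h + 2] - 8 != h - 1 must hold; in canonical form it is buf[h + 2] != h + 7.
Before buf[2] := 2*acc + 5: store(buf, 2, 2*acc + 5)[h + 2] != h + 7
Before buf[acc + 2] := z - 2*z + 4: store(store(buf, acc + 2, -z + 4), 2, 2*acc + 5)[h + 2] != h + 7
Before z := z: store(store(buf, acc + 2, -z + 4), 2, 2*acc + 5)[h + 2] != h + 7
Answer: WP = store(store(buf, acc + 2, -z + 4), 2, 2*acc + 5)[h + 2] != h + 7


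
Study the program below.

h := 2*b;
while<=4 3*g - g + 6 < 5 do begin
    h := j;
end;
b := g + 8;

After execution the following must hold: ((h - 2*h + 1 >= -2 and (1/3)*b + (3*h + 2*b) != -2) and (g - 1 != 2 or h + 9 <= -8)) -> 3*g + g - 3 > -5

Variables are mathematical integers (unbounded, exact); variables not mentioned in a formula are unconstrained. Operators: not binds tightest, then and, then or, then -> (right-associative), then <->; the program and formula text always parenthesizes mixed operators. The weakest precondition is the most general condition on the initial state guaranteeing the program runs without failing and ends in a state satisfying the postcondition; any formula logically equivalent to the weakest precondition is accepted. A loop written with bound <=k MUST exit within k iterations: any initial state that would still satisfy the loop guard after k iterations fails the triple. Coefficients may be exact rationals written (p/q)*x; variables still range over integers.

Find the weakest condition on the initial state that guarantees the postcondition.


Working backward. After the program, the postcondition ((h - 2*h + 1 >= -2 and (1/3)*b + (3*h + 2*b) != -2) and (g - 1 != 2 or h + 9 <= -8)) -> 3*g + g - 3 > -5 must hold; in canonical form it is (h <= 3 and (7/3)*b + 3*h != -2 and (g != 3 or h <= -17)) -> 4*g > -2.
Before b := g + 8: (h <= 3 and (7/3)*g + 3*h != -62/3 and (g != 3 or h <= -17)) -> 4*g > -2
Before the loop (bound <=4), unroll the exhaustion recursion (WP_0 = exit-now case; WP_j = one more guarded iteration, up to j = 4):
  WP_0: (not (2*g < -1)) and ((h <= 3 and (7/3)*g + 3*h != -62/3 and (g != 3 or h <= -17)) -> 4*g > -2)
  WP_1: (2*g < -1 -> ((not (2*g < -1)) and ((j <= 3 and (7/3)*g + 3*j != -62/3 and (g != 3 or j <= -17)) -> 4*g > -2))) and ((not (2*g < -1)) -> ((h <= 3 and (7/3)*g + 3*h != -62/3 and (g != 3 or h <= -17)) -> 4*g > -2))
  WP_2: (2*g < -1 -> ((2*g < -1 -> ((not (2*g < -1)) and ((j <= 3 and (7/3)*g + 3*j != -62/3 and (g != 3 or j <= -17)) -> 4*g > -2))) and ((not (2*g < -1)) -> ((j <= 3 and (7/3)*g + 3*j != -62/3 and (g != 3 or j <= -17)) -> 4*g > -2)))) and ((not (2*g < -1)) -> ((h <= 3 and (7/3)*g + 3*h != -62/3 and (g != 3 or h <= -17)) -> 4*g > -2))
  WP_3: (2*g < -1 -> ((2*g < -1 -> ((2*g < -1 -> ((not (2*g < -1)) and ((j <= 3 and (7/3)*g + 3*j != -62/3 and (g != 3 or j <= -17)) -> 4*g > -2))) and ((not (2*g < -1)) -> ((j <= 3 and (7/3)*g + 3*j != -62/3 and (g != 3 or j <= -17)) -> 4*g > -2)))) and ((not (2*g < -1)) -> ((j <= 3 and (7/3)*g + 3*j != -62/3 and (g != 3 or j <= -17)) -> 4*g > -2)))) and ((not (2*g < -1)) -> ((h <= 3 and (7/3)*g + 3*h != -62/3 and (g != 3 or h <= -17)) -> 4*g > -2))
  WP_4: (2*g < -1 -> ((2*g < -1 -> ((2*g < -1 -> ((2*g < -1 -> ((not (2*g < -1)) and ((j <= 3 and (7/3)*g + 3*j != -62/3 and (g != 3 or j <= -17)) -> 4*g > -2))) and ((not (2*g < -1)) -> ((j <= 3 and (7/3)*g + 3*j != -62/3 and (g != 3 or j <= -17)) -> 4*g > -2)))) and ((not (2*g < -1)) -> ((j <= 3 and (7/3)*g + 3*j != -62/3 and (g != 3 or j <= -17)) -> 4*g > -2)))) and ((not (2*g < -1)) -> ((j <= 3 and (7/3)*g + 3*j != -62/3 and (g != 3 or j <= -17)) -> 4*g > -2)))) and ((not (2*g < -1)) -> ((h <= 3 and (7/3)*g + 3*h != -62/3 and (g != 3 or h <= -17)) -> 4*g > -2))
So before the loop: (2*g < -1 -> ((2*g < -1 -> ((2*g < -1 -> ((2*g < -1 -> ((not (2*g < -1)) and ((j <= 3 and (7/3)*g + 3*j != -62/3 and (g != 3 or j <= -17)) -> 4*g > -2))) and ((not (2*g < -1)) -> ((j <= 3 and (7/3)*g + 3*j != -62/3 and (g != 3 or j <= -17)) -> 4*g > -2)))) and ((not (2*g < -1)) -> ((j <= 3 and (7/3)*g + 3*j != -62/3 and (g != 3 or j <= -17)) -> 4*g > -2)))) and ((not (2*g < -1)) -> ((j <= 3 and (7/3)*g + 3*j != -62/3 and (g != 3 or j <= -17)) -> 4*g > -2)))) and ((not (2*g < -1)) -> ((h <= 3 and (7/3)*g + 3*h != -62/3 and (g != 3 or h <= -17)) -> 4*g > -2))
Before h := 2*b: (2*g < -1 -> ((2*g < -1 -> ((2*g < -1 -> ((2*g < -1 -> ((not (2*g < -1)) and ((j <= 3 and (7/3)*g + 3*j != -62/3 and (g != 3 or j <= -17)) -> 4*g > -2))) and ((not (2*g < -1)) -> ((j <= 3 and (7/3)*g + 3*j != -62/3 and (g != 3 or j <= -17)) -> 4*g > -2)))) and ((not (2*g < -1)) -> ((j <= 3 and (7/3)*g + 3*j != -62/3 and (g != 3 or j <= -17)) -> 4*g > -2)))) and ((not (2*g < -1)) -> ((j <= 3 and (7/3)*g + 3*j != -62/3 and (g != 3 or j <= -17)) -> 4*g > -2)))) and ((not (2*g < -1)) -> ((2*b <= 3 and 6*b + (7/3)*g != -62/3 and (g != 3 or 2*b <= -17)) -> 4*g > -2))
Answer: WP = (2*g < -1 -> ((2*g < -1 -> ((2*g < -1 -> ((2*g < -1 -> ((not (2*g < -1)) and ((j <= 3 and (7/3)*g + 3*j != -62/3 and (g != 3 or j <= -17)) -> 4*g > -2))) and ((not (2*g < -1)) -> ((j <= 3 and (7/3)*g + 3*j != -62/3 and (g != 3 or j <= -17)) -> 4*g > -2)))) and ((not (2*g < -1)) -> ((j <= 3 and (7/3)*g + 3*j != -62/3 and (g != 3 or j <= -17)) -> 4*g > -2)))) and ((not (2*g < -1)) -> ((j <= 3 and (7/3)*g + 3*j != -62/3 and (g != 3 or j <= -17)) -> 4*g > -2)))) and ((not (2*g < -1)) -> ((2*b <= 3 and 6*b + (7/3)*g != -62/3 and (g != 3 or 2*b <= -17)) -> 4*g > -2))


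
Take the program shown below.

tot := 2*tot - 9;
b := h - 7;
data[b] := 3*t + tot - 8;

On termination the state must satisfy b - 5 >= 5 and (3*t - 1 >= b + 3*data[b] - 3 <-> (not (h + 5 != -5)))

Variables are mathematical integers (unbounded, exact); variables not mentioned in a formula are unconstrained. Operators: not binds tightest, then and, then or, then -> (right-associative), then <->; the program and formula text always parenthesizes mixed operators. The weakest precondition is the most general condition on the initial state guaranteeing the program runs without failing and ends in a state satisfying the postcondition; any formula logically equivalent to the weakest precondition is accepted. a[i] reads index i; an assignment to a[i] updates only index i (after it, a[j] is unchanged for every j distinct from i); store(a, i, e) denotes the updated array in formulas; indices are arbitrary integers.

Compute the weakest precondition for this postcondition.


Working backward. After the program, the postcondition b - 5 >= 5 and (3*t - 1 >= b + 3*data[b] - 3 <-> (not (h + 5 != -5))) must hold; in canonical form it is b >= 10 and (3*t >= 3*data[b] + b - 2 <-> (not (h != -10))).
Before data[b] := 3*t + tot - 8: b >= 10 and (3*t >= 3*store(data, b, 3*t + tot - 8)[b] + b - 2 <-> (not (h != -10)))
Before b := h - 7: h >= 17 and (3*t >= 3*store(data, h - 7, 3*t + tot - 8)[h - 7] + h - 9 <-> (not (h != -10)))
Before tot := 2*tot - 9: h >= 17 and (3*t >= 3*store(data, h - 7, 3*t + 2*tot - 17)[h - 7] + h - 9 <-> (not (h != -10)))
Answer: WP = h >= 17 and (3*t >= 3*store(data, h - 7, 3*t + 2*tot - 17)[h - 7] + h - 9 <-> (not (h != -10)))


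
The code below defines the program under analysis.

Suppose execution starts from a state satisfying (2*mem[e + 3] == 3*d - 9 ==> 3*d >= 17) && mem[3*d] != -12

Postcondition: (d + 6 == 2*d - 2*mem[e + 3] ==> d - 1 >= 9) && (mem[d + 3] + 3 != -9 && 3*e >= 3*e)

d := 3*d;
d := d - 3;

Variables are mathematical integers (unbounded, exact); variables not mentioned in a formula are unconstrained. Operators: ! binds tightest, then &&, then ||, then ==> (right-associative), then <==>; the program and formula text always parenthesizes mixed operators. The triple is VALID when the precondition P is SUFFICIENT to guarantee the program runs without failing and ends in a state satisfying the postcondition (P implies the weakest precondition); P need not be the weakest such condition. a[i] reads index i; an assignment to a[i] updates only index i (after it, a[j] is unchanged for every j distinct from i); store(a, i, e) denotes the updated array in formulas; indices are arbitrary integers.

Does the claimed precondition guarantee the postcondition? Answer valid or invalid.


Working backward. After the program, the postcondition (d + 6 == 2*d - 2*mem[e + 3] ==> d - 1 >= 9) && (mem[d + 3] + 3 != -9 && 3*e >= 3*e) must hold; in canonical form it is (2*mem[e + 3] == d - 6 ==> d >= 10) && mem[d + 3] != -12.
Before d := d - 3: (2*mem[e + 3] == d - 9 ==> d >= 13) && mem[d] != -12
Before d := 3*d: (2*mem[e + 3] == 3*d - 9 ==> 3*d >= 13) && mem[3*d] != -12
The weakest precondition is (2*mem[e + 3] == 3*d - 9 ==> 3*d >= 13) && mem[3*d] != -12.
Check whether (2*mem[e + 3] == 3*d - 9 ==> 3*d >= 17) && mem[3*d] != -12 implies it.
Every state satisfying the precondition satisfies the weakest precondition: the implication holds.
Answer: valid


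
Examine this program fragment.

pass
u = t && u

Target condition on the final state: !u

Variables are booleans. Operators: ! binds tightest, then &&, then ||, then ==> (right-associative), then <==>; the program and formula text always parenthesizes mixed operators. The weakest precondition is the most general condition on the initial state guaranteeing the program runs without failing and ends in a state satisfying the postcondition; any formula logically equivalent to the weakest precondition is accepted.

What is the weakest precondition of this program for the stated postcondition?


Working backward. After the program, !u must hold.
Before u := t && u: !(t && u)
Before skip: !(t && u)
Answer: WP = !(t && u)


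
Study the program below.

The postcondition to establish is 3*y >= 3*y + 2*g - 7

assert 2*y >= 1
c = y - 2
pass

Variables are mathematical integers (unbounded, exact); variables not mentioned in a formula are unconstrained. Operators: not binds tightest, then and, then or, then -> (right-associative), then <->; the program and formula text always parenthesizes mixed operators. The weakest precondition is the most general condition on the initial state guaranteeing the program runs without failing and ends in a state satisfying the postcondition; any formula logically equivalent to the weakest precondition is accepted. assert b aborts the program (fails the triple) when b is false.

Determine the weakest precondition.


Working backward. After the program, the postcondition 3*y >= 3*y + 2*g - 7 must hold; in canonical form it is 2*g <= 7.
Before skip: 2*g <= 7
Before c := y - 2: 2*g <= 7
Before assert 2*y >= 1: 2*y >= 1 and 2*g <= 7
Answer: WP = 2*y >= 1 and 2*g <= 7


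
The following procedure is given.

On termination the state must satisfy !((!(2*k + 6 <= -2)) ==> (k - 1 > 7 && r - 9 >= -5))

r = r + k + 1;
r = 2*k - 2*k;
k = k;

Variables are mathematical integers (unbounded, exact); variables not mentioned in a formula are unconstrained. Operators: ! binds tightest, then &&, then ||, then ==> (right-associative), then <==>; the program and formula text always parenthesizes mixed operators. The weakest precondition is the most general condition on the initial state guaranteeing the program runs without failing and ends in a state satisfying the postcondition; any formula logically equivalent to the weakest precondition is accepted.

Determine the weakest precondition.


Working backward. After the program, the postcondition !((!(2*k + 6 <= -2)) ==> (k - 1 > 7 && r - 9 >= -5)) must hold; in canonical form it is !((!(2*k <= -8)) ==> (k > 8 && r >= 4)).
Before k := k: !((!(2*k <= -8)) ==> (k > 8 && r >= 4))
Before r := 2*k - 2*k: !(2*k <= -8)
Before r := r + k + 1: !(2*k <= -8)
Answer: WP = !(2*k <= -8)


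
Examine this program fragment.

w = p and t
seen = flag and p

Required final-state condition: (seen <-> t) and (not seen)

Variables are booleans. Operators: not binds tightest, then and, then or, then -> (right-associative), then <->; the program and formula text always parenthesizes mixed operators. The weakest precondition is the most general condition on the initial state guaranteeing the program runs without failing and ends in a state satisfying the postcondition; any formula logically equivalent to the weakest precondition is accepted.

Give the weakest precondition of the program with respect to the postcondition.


Working backward. After the program, (seen <-> t) and (not seen) must hold.
Before seen := flag and p: ((flag and p) <-> t) and (not (flag and p))
Before w := p and t: ((flag and p) <-> t) and (not (flag and p))
Answer: WP = ((flag and p) <-> t) and (not (flag and p))


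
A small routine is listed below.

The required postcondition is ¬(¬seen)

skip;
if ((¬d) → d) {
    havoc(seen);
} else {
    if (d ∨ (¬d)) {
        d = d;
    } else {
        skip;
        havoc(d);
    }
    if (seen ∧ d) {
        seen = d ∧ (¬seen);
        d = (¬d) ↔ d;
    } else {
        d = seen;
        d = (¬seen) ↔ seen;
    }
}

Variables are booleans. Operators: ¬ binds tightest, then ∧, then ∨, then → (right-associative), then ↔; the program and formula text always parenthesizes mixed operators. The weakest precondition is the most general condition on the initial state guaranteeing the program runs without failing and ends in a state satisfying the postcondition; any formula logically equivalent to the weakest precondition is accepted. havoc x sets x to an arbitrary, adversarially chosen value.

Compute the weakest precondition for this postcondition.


Working backward. After the program, the postcondition ¬(¬seen) must hold; in canonical form it is seen.
Then branch requires false; else branch requires ((seen ∧ d) → (d ∧ (¬seen))) ∧ ((¬(seen ∧ d)) → seen).
Before the if: (¬((¬d) → d)) ∧ ((¬((¬d) → d)) → (((seen ∧ d) → (d ∧ (¬seen))) ∧ ((¬(seen ∧ d)) → seen)))
Before skip: (¬((¬d) → d)) ∧ ((¬((¬d) → d)) → (((seen ∧ d) → (d ∧ (¬seen))) ∧ ((¬(seen ∧ d)) → seen)))
Answer: WP = (¬((¬d) → d)) ∧ ((¬((¬d) → d)) → (((seen ∧ d) → (d ∧ (¬seen))) ∧ ((¬(seen ∧ d)) → seen)))


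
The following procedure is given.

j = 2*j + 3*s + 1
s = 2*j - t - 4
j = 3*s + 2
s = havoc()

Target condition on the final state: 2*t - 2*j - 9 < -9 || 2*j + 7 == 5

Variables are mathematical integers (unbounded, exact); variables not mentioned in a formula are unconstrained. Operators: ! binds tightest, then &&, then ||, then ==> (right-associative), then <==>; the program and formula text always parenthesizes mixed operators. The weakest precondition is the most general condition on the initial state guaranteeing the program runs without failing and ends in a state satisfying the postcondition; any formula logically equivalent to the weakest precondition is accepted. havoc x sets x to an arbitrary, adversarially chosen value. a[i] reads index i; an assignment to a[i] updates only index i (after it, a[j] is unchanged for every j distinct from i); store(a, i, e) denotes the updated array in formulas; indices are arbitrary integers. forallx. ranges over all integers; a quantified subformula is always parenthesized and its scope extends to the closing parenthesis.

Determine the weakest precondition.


Working backward. After the program, the postcondition 2*t - 2*j - 9 < -9 || 2*j + 7 == 5 must hold; in canonical form it is 2*t < 2*j || 2*j == -2.
Before havoc s: 2*t < 2*j || 2*j == -2
Before j := 3*s + 2: 2*t < 6*s + 4 || 6*s == -6
Before s := 2*j - t - 4: 8*t < 12*j - 20 || 12*j == 6*t + 18
Before j := 2*j + 3*s + 1: 8*t < 24*j + 36*s - 8 || 24*j + 36*s == 6*t + 6
Answer: WP = 8*t < 24*j + 36*s - 8 || 24*j + 36*s == 6*t + 6


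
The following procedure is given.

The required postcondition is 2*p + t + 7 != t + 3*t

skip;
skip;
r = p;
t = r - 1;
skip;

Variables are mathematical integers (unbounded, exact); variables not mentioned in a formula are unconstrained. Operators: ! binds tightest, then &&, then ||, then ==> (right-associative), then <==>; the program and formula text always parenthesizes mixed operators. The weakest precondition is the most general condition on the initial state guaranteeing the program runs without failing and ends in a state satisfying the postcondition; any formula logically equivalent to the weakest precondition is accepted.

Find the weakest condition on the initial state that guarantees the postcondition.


Working backward. After the program, the postcondition 2*p + t + 7 != t + 3*t must hold; in canonical form it is 2*p != 3*t - 7.
Before skip: 2*p != 3*t - 7
Before t := r - 1: 2*p != 3*r - 10
Before r := p: p != 10
Before skip: p != 10
Before skip: p != 10
Answer: WP = p != 10


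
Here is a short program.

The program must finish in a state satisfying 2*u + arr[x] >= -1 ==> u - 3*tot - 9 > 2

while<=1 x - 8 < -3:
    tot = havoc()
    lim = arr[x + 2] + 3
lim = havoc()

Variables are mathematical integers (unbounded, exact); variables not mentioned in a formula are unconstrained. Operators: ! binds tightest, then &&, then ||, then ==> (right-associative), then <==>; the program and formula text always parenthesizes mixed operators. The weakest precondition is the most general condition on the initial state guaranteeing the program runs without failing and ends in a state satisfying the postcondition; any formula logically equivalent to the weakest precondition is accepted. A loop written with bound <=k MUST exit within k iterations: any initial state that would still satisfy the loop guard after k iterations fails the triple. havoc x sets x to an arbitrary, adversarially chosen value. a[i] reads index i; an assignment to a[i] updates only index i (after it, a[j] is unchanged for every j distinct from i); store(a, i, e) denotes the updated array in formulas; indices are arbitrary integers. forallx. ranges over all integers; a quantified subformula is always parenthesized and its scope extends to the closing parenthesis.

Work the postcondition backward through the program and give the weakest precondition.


Working backward. After the program, the postcondition 2*u + arr[x] >= -1 ==> u - 3*tot - 9 > 2 must hold; in canonical form it is arr[x] + 2*u >= -1 ==> u > 3*tot + 11.
Before havoc lim: arr[x] + 2*u >= -1 ==> u > 3*tot + 11
Before the loop (bound <=1), unroll the exhaustion recursion (WP_0 = exit-now case; WP_j = one more guarded iteration, up to j = 1):
  WP_0: (!(x < 5)) && (arr[x] + 2*u >= -1 ==> u > 3*tot + 11)
  WP_1: (x < 5 ==> (forall tot_1. ((!(x < 5)) && (arr[x] + 2*u >= -1 ==> u > 3*tot_1 + 11)))) && ((!(x < 5)) ==> (arr[x] + 2*u >= -1 ==> u > 3*tot + 11))
So before the loop: (x < 5 ==> (forall tot_1. ((!(x < 5)) && (arr[x] + 2*u >= -1 ==> u > 3*tot_1 + 11)))) && ((!(x < 5)) ==> (arr[x] + 2*u >= -1 ==> u > 3*tot + 11))
Answer: WP = (x < 5 ==> (forall tot_1. ((!(x < 5)) && (arr[x] + 2*u >= -1 ==> u > 3*tot_1 + 11)))) && ((!(x < 5)) ==> (arr[x] + 2*u >= -1 ==> u > 3*tot + 11))


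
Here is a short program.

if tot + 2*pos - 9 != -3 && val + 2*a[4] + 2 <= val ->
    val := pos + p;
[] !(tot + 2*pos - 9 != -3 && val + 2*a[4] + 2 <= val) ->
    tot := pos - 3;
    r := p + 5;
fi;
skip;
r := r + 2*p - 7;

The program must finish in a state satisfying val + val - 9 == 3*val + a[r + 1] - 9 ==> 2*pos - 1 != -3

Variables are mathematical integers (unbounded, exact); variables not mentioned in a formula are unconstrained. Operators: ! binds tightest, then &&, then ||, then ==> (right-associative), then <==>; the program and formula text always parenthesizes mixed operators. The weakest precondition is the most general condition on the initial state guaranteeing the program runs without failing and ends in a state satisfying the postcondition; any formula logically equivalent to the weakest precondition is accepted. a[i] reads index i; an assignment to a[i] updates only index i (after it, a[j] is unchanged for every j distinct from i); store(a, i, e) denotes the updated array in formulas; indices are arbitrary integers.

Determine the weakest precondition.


Working backward. After the program, the postcondition val + val - 9 == 3*val + a[r + 1] - 9 ==> 2*pos - 1 != -3 must hold; in canonical form it is a[r + 1] + val == 0 ==> 2*pos != -2.
Before r := r + 2*p - 7: a[2*p + r - 6] + val == 0 ==> 2*pos != -2
Before skip: a[2*p + r - 6] + val == 0 ==> 2*pos != -2
Then branch requires a[2*p + r - 6] + p + pos == 0 ==> 2*pos != -2; else branch requires a[3*p - 1] + val == 0 ==> 2*pos != -2.
Before the if: ((2*pos + tot != 6 && 2*a[4] <= -2) ==> (a[2*p + r - 6] + p + pos == 0 ==> 2*pos != -2)) && ((!(2*pos + tot != 6 && 2*a[4] <= -2)) ==> (a[3*p - 1] + val == 0 ==> 2*pos != -2))
Answer: WP = ((2*pos + tot != 6 && 2*a[4] <= -2) ==> (a[2*p + r - 6] + p + pos == 0 ==> 2*pos != -2)) && ((!(2*pos + tot != 6 && 2*a[4] <= -2)) ==> (a[3*p - 1] + val == 0 ==> 2*pos != -2))


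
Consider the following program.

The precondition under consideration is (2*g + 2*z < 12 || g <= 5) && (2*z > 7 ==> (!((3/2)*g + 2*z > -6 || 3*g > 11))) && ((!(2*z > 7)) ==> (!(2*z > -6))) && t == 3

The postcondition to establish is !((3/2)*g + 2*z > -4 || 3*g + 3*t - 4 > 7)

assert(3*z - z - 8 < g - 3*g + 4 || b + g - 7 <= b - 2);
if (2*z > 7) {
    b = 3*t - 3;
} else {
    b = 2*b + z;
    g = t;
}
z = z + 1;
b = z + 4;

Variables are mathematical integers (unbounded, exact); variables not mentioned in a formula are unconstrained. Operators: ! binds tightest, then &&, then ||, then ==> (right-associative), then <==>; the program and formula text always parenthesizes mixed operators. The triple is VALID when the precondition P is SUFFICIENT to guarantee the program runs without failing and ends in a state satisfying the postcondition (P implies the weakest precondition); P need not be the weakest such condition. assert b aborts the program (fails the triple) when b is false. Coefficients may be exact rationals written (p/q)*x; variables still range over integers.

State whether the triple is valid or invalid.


Working backward. After the program, the postcondition !((3/2)*g + 2*z > -4 || 3*g + 3*t - 4 > 7) must hold; in canonical form it is !((3/2)*g + 2*z > -4 || 3*g + 3*t > 11).
Before b := z + 4: !((3/2)*g + 2*z > -4 || 3*g + 3*t > 11)
Before z := z + 1: !((3/2)*g + 2*z > -6 || 3*g + 3*t > 11)
Then branch requires !((3/2)*g + 2*z > -6 || 3*g + 3*t > 11); else branch requires !((3/2)*t + 2*z > -6 || 6*t > 11).
Before the if: (2*z > 7 ==> (!((3/2)*g + 2*z > -6 || 3*g + 3*t > 11))) && ((!(2*z > 7)) ==> (!((3/2)*t + 2*z > -6 || 6*t > 11)))
Before assert 3*z - z - 8 < g - 3*g + 4 || b + g - 7 <= b - 2: (2*g + 2*z < 12 || g <= 5) && (2*z > 7 ==> (!((3/2)*g + 2*z > -6 || 3*g + 3*t > 11))) && ((!(2*z > 7)) ==> (!((3/2)*t + 2*z > -6 || 6*t > 11)))
The weakest precondition is (2*g + 2*z < 12 || g <= 5) && (2*z > 7 ==> (!((3/2)*g + 2*z > -6 || 3*g + 3*t > 11))) && ((!(2*z > 7)) ==> (!((3/2)*t + 2*z > -6 || 6*t > 11))).
Check whether (2*g + 2*z < 12 || g <= 5) && (2*z > 7 ==> (!((3/2)*g + 2*z > -6 || 3*g > 11))) && ((!(2*z > 7)) ==> (!(2*z > -6))) && t == 3 implies it.
Countermodel: at the initial state g = 6, t = 3, z = -3, the precondition holds but the weakest precondition fails.
Answer: invalid


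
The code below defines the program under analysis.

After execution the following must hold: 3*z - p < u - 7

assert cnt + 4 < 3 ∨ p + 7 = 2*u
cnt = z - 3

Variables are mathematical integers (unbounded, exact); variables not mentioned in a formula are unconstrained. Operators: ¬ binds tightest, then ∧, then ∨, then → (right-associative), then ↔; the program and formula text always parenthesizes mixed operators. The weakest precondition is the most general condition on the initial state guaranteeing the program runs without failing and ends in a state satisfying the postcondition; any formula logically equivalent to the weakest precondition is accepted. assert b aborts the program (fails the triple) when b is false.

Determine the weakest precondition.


Working backward. After the program, the postcondition 3*z - p < u - 7 must hold; in canonical form it is 3*z < p + u - 7.
Before cnt := z - 3: 3*z < p + u - 7
Before assert cnt + 4 < 3 ∨ p + 7 = 2*u: (cnt < -1 ∨ p = 2*u - 7) ∧ 3*z < p + u - 7
Answer: WP = (cnt < -1 ∨ p = 2*u - 7) ∧ 3*z < p + u - 7


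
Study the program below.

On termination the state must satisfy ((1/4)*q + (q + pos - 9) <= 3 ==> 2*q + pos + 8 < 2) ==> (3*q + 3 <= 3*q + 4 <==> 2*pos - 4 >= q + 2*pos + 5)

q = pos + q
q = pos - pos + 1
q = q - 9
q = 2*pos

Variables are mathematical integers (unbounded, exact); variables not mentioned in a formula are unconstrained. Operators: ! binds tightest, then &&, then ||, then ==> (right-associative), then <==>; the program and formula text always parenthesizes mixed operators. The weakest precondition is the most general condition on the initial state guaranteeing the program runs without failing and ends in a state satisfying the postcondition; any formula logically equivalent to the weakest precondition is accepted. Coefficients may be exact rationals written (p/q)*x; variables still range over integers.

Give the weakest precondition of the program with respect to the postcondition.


Working backward. After the program, the postcondition ((1/4)*q + (q + pos - 9) <= 3 ==> 2*q + pos + 8 < 2) ==> (3*q + 3 <= 3*q + 4 <==> 2*pos - 4 >= q + 2*pos + 5) must hold; in canonical form it is (pos + (5/4)*q <= 12 ==> pos + 2*q < -6) ==> q <= -9.
Before q := 2*pos: ((7/2)*pos <= 12 ==> 5*pos < -6) ==> 2*pos <= -9
Before q := q - 9: ((7/2)*pos <= 12 ==> 5*pos < -6) ==> 2*pos <= -9
Before q := pos - pos + 1: ((7/2)*pos <= 12 ==> 5*pos < -6) ==> 2*pos <= -9
Before q := pos + q: ((7/2)*pos <= 12 ==> 5*pos < -6) ==> 2*pos <= -9
Answer: WP = ((7/2)*pos <= 12 ==> 5*pos < -6) ==> 2*pos <= -9
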